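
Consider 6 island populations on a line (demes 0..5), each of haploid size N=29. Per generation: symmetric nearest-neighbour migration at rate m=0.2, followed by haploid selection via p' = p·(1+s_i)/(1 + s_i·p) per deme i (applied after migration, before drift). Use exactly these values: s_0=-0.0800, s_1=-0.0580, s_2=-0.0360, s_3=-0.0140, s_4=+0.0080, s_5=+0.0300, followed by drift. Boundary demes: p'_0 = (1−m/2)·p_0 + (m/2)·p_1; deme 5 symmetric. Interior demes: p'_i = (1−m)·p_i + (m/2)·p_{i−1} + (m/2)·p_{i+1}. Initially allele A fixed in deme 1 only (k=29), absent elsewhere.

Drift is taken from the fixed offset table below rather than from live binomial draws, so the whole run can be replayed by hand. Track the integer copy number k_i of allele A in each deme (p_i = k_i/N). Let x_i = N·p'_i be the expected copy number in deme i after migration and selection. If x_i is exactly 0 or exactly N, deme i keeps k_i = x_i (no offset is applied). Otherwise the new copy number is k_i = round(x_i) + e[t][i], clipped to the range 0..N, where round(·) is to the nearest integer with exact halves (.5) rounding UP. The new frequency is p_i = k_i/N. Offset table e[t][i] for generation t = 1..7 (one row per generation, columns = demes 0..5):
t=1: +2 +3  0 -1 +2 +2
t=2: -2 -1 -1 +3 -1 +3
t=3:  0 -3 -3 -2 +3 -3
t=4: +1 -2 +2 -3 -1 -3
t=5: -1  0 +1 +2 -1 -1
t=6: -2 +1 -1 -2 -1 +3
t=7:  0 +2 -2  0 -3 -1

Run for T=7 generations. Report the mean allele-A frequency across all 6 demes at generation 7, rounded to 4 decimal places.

0.1092

t=0: k=[0 29 0 0 0 0]
t=1: x=[2.6895 22.9178 2.8057 0.0000 0.0000 0.0000] k=[5 26 3 0 0 0]
t=2: x=[6.6625 21.2659 4.8501 0.2958 0.0000 0.0000] k=[5 20 4 3 0 0]
t=3: x=[6.0892 16.4767 5.3384 2.7645 0.3024 0.0000] k=[6 13 2 1 3 0]
t=4: x=[6.2801 10.7921 2.9028 1.2826 2.5183 0.3089] k=[7 9 5 0 2 0]
t=5: x=[6.7582 8.0480 4.7525 0.6904 1.6121 0.2060] k=[6 8 6 3 1 0]
t=6: x=[5.8033 7.2697 5.7296 3.0612 1.1085 0.1030] k=[4 8 5 1 0 3]
t=7: x=[4.0977 6.9785 4.7525 1.2826 0.4032 2.7733] k=[4 9 3 1 0 2]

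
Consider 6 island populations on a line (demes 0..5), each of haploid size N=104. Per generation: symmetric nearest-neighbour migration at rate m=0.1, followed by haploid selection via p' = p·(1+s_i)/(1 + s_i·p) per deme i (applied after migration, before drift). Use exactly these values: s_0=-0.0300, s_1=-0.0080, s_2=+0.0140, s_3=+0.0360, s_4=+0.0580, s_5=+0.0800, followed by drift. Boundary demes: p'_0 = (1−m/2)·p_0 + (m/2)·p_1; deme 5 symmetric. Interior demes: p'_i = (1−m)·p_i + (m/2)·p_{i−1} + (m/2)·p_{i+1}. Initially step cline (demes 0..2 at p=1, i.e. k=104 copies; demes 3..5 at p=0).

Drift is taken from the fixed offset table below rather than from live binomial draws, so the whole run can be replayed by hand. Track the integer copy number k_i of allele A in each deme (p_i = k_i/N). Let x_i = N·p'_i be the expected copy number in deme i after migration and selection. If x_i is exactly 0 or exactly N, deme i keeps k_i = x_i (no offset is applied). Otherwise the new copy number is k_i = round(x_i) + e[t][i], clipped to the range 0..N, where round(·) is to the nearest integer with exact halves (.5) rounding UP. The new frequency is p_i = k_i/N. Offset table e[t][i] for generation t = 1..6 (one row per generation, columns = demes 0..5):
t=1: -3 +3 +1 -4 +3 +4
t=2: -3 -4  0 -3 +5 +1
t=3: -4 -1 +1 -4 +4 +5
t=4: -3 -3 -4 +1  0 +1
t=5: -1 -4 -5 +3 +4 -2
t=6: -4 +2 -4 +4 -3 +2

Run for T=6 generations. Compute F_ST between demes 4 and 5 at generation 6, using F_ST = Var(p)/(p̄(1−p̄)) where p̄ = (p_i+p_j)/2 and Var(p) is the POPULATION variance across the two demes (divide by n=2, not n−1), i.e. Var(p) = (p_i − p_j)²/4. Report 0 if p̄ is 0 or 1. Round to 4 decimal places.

0.0003

t=0: k=[104 104 104 0 0 0]
t=1: x=[104.0000 104.0000 98.8683 5.3775 0.0000 0.0000] k=[104 104 100 1 0 0]
t=2: x=[104.0000 103.7984 95.3608 6.0999 0.0529 0.0000] k=[104 100 95 3 5 0]
t=3: x=[103.7938 99.9186 90.8109 7.9560 4.9070 0.2699] k=[100 99 92 4 9 5]
t=4: x=[99.8298 98.6595 88.1378 8.9346 9.0030 5.5936] k=[97 96 84 10 9 7]
t=5: x=[96.7472 95.3868 81.1489 14.0749 9.4221 7.6263] k=[96 91 76 17 13 6]
t=6: x=[95.5157 90.4054 74.0971 20.3221 13.4986 6.8247] k=[92 92 70 24 10 9]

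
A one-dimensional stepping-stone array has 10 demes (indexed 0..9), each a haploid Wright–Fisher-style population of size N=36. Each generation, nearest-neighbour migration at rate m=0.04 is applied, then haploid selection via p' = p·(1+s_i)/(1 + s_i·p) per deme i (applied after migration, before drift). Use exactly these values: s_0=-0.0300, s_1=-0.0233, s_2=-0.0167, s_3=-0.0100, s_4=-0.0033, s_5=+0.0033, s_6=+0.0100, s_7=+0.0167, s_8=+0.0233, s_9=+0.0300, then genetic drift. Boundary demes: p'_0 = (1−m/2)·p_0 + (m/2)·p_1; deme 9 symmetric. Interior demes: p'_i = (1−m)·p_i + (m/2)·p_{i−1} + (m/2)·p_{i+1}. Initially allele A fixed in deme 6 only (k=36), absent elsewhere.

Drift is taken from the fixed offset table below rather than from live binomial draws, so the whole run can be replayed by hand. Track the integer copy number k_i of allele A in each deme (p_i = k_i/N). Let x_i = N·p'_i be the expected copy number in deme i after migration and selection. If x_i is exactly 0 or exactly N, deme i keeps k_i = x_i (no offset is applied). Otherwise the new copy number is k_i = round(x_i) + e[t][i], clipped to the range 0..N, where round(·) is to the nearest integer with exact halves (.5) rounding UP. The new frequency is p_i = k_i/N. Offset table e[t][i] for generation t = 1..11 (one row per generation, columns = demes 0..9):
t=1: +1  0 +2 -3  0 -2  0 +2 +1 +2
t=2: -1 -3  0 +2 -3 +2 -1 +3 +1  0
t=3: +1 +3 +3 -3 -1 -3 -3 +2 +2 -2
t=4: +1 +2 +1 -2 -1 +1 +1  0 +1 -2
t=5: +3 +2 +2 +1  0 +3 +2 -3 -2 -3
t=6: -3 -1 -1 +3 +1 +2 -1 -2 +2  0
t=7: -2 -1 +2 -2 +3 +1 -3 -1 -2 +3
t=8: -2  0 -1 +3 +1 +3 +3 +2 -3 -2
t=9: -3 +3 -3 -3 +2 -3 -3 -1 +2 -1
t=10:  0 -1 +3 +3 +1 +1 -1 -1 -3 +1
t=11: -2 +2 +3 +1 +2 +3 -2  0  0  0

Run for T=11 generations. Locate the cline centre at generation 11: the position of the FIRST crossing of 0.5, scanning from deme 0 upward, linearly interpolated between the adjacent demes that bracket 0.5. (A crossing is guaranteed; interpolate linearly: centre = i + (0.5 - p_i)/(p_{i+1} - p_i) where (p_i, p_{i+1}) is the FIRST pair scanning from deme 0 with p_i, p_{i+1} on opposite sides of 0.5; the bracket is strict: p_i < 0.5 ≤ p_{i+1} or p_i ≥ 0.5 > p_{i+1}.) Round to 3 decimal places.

6.000

t=0: k=[0 0 0 0 0 0 36 0 0 0]
t=1: x=[0.0000 0.0000 0.0000 0.0000 0.0000 0.7223 34.5737 0.7318 0.0000 0.0000] k=[0 0 0 0 0 0 35 3 0 0]
t=2: x=[0.0000 0.0000 0.0000 0.0000 0.0000 0.7023 33.6817 3.6338 0.0614 0.0000] k=[0 0 0 0 0 3 33 7 1 0]
t=3: x=[0.0000 0.0000 0.0000 0.0000 0.0598 3.5505 31.9162 7.4978 1.1248 0.0206] k=[0 0 0 0 0 1 29 9 3 0]
t=4: x=[0.0000 0.0000 0.0000 0.0000 0.0199 1.5449 28.1015 9.3945 3.1251 0.0618] k=[0 0 0 0 0 3 29 9 4 0]
t=5: x=[0.0000 0.0000 0.0000 0.0000 0.0598 3.4703 28.1413 9.4147 4.1030 0.0824] k=[0 0 0 0 0 6 30 6 2 0]
t=6: x=[0.0000 0.0000 0.0000 0.0000 0.1196 6.3773 29.0957 6.4876 2.0848 0.0412] k=[0 0 0 0 1 8 28 4 4 0]
t=7: x=[0.0000 0.0000 0.0000 0.0198 1.1164 8.2810 27.1864 4.5454 4.0012 0.0824] k=[0 0 0 0 4 9 24 4 2 3]
t=8: x=[0.0000 0.0000 0.0000 0.0792 4.0082 9.2226 23.3817 4.4239 2.1052 3.0618] k=[0 0 0 3 5 12 26 6 0 1]
t=9: x=[0.0000 0.0000 0.0590 2.9526 5.0855 12.1665 25.3946 6.3663 0.1432 1.0086] k=[0 0 0 0 7 9 22 5 2 0]
t=10: x=[0.0000 0.0000 0.0000 0.1386 6.8816 9.2426 21.4863 5.3551 2.0644 0.0412] k=[0 0 0 3 8 10 20 4 0 1]
t=11: x=[0.0000 0.0000 0.0590 3.0121 7.9196 10.1840 19.5689 4.3023 0.1023 1.0086] k=[0 0 3 4 10 13 18 4 0 1]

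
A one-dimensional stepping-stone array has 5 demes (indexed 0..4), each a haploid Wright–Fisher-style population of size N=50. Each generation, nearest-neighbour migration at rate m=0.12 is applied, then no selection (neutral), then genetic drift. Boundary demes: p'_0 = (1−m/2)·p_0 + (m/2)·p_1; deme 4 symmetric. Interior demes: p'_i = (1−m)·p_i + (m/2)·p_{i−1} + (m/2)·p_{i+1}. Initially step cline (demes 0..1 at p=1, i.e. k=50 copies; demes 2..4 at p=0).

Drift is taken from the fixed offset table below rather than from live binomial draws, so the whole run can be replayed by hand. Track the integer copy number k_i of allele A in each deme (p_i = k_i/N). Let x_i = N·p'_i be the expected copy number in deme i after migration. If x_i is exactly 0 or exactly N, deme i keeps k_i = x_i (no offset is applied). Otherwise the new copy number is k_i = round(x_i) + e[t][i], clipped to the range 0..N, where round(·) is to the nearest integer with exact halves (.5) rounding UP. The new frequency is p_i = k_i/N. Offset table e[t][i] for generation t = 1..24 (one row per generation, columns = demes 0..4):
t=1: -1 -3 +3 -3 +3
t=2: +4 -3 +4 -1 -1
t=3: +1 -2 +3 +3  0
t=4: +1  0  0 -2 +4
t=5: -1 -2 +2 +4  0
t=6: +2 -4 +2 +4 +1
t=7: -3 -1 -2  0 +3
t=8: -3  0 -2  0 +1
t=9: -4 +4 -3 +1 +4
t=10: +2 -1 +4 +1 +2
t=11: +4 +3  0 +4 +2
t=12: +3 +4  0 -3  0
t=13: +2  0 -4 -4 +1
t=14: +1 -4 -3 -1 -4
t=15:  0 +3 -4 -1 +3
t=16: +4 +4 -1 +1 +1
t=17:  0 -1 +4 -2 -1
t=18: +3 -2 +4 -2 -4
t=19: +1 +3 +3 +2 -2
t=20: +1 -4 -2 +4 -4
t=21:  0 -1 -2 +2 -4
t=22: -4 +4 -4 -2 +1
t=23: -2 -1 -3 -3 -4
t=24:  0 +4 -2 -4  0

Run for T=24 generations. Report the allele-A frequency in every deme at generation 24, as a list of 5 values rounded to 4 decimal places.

t=0: k=[50 50 0 0 0]
t=1: x=[50.0000 47.0000 3.0000 0.0000 0.0000] k=[50 44 6 0 0]
t=2: x=[49.6400 42.0800 7.9200 0.3600 0.0000] k=[50 39 12 0 0]
t=3: x=[49.3400 38.0400 12.9000 0.7200 0.0000] k=[50 36 16 4 0]
t=4: x=[49.1600 35.6400 16.4800 4.4800 0.2400] k=[50 36 16 2 4]
t=5: x=[49.1600 35.6400 16.3600 2.9600 3.8800] k=[48 34 18 7 4]
t=6: x=[47.1600 33.8800 18.3000 7.4800 4.1800] k=[49 30 20 11 5]
t=7: x=[47.8600 30.5400 20.0600 11.1800 5.3600] k=[45 30 18 11 8]
t=8: x=[44.1000 30.1800 18.3000 11.2400 8.1800] k=[41 30 16 11 9]
t=9: x=[40.3400 29.8200 16.5400 11.1800 9.1200] k=[36 34 14 12 13]
t=10: x=[35.8800 32.9200 15.0800 12.1800 12.9400] k=[38 32 19 13 15]
t=11: x=[37.6400 31.5800 19.4200 13.4800 14.8800] k=[42 35 19 17 17]
t=12: x=[41.5800 34.4600 19.8400 17.1200 17.0000] k=[45 38 20 14 17]
t=13: x=[44.5800 37.3400 20.7200 14.5400 16.8200] k=[47 37 17 11 18]
t=14: x=[46.4000 36.4000 17.8400 11.7800 17.5800] k=[47 32 15 11 14]
t=15: x=[46.1000 31.8800 15.7800 11.4200 13.8200] k=[46 35 12 10 17]
t=16: x=[45.3400 34.2800 13.2600 10.5400 16.5800] k=[49 38 12 12 18]
t=17: x=[48.3400 37.1000 13.5600 12.3600 17.6400] k=[48 36 18 10 17]
t=18: x=[47.2800 35.6400 18.6000 10.9000 16.5800] k=[50 34 23 9 13]
t=19: x=[49.0400 34.3000 22.8200 10.0800 12.7600] k=[50 37 26 12 11]
t=20: x=[49.2200 37.1200 25.8200 12.7800 11.0600] k=[50 33 24 17 7]
t=21: x=[48.9800 33.4800 24.1200 16.8200 7.6000] k=[49 32 22 19 4]
t=22: x=[47.9800 32.4200 22.4200 18.2800 4.9000] k=[44 36 18 16 6]
t=23: x=[43.5200 35.4000 18.9600 15.5200 6.6000] k=[42 34 16 13 3]
t=24: x=[41.5200 33.4000 16.9000 12.5800 3.6000] k=[42 37 15 9 4]

[0.8400, 0.7400, 0.3000, 0.1800, 0.0800]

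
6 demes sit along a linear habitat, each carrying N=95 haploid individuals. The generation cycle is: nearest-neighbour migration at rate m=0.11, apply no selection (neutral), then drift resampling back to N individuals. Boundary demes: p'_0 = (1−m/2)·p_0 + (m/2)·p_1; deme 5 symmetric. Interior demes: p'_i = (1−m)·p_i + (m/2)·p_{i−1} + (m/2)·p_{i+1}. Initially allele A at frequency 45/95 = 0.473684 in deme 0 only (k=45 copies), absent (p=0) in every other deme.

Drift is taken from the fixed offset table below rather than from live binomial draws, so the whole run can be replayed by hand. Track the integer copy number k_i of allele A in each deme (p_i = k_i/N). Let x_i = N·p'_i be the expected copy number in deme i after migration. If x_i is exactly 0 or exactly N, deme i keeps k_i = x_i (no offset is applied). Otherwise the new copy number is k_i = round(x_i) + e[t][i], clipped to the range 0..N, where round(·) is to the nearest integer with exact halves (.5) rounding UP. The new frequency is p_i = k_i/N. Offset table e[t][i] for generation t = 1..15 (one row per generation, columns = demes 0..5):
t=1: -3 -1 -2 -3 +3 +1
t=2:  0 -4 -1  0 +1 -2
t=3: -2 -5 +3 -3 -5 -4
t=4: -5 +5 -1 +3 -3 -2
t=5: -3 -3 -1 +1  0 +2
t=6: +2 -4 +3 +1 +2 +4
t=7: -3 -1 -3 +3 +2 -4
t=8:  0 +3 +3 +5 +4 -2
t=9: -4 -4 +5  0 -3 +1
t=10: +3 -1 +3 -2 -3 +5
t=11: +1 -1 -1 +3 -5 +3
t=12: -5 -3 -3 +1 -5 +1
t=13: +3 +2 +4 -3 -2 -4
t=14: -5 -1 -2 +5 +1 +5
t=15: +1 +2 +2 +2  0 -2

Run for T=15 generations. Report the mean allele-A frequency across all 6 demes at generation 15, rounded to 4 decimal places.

t=0: k=[45 0 0 0 0 0]
t=1: x=[42.5250 2.4750 0.0000 0.0000 0.0000 0.0000] k=[40 1 0 0 0 0]
t=2: x=[37.8550 3.0900 0.0550 0.0000 0.0000 0.0000] k=[38 0 0 0 0 0]
t=3: x=[35.9100 2.0900 0.0000 0.0000 0.0000 0.0000] k=[34 0 0 0 0 0]
t=4: x=[32.1300 1.8700 0.0000 0.0000 0.0000 0.0000] k=[27 7 0 0 0 0]
t=5: x=[25.9000 7.7150 0.3850 0.0000 0.0000 0.0000] k=[23 5 0 0 0 0]
t=6: x=[22.0100 5.7150 0.2750 0.0000 0.0000 0.0000] k=[24 2 3 0 0 0]
t=7: x=[22.7900 3.2650 2.7800 0.1650 0.0000 0.0000] k=[20 2 0 3 0 0]
t=8: x=[19.0100 2.8800 0.2750 2.6700 0.1650 0.0000] k=[19 6 3 8 4 0]
t=9: x=[18.2850 6.5500 3.4400 7.5050 4.0000 0.2200] k=[14 3 8 8 1 1]
t=10: x=[13.3950 3.8800 7.7250 7.6150 1.3850 1.0000] k=[16 3 11 6 0 6]
t=11: x=[15.2850 4.1550 10.2850 5.9450 0.6600 5.6700] k=[16 3 9 9 0 9]
t=12: x=[15.2850 4.0450 8.6700 8.5050 0.9900 8.5050] k=[10 1 6 10 0 10]
t=13: x=[9.5050 1.7700 5.9450 9.2300 1.1000 9.4500] k=[13 4 10 6 0 5]
t=14: x=[12.5050 4.8250 9.4500 5.8900 0.6050 4.7250] k=[8 4 7 11 2 10]
t=15: x=[7.7800 4.3850 7.0550 10.2850 2.9350 9.5600] k=[9 6 9 12 3 8]

0.0825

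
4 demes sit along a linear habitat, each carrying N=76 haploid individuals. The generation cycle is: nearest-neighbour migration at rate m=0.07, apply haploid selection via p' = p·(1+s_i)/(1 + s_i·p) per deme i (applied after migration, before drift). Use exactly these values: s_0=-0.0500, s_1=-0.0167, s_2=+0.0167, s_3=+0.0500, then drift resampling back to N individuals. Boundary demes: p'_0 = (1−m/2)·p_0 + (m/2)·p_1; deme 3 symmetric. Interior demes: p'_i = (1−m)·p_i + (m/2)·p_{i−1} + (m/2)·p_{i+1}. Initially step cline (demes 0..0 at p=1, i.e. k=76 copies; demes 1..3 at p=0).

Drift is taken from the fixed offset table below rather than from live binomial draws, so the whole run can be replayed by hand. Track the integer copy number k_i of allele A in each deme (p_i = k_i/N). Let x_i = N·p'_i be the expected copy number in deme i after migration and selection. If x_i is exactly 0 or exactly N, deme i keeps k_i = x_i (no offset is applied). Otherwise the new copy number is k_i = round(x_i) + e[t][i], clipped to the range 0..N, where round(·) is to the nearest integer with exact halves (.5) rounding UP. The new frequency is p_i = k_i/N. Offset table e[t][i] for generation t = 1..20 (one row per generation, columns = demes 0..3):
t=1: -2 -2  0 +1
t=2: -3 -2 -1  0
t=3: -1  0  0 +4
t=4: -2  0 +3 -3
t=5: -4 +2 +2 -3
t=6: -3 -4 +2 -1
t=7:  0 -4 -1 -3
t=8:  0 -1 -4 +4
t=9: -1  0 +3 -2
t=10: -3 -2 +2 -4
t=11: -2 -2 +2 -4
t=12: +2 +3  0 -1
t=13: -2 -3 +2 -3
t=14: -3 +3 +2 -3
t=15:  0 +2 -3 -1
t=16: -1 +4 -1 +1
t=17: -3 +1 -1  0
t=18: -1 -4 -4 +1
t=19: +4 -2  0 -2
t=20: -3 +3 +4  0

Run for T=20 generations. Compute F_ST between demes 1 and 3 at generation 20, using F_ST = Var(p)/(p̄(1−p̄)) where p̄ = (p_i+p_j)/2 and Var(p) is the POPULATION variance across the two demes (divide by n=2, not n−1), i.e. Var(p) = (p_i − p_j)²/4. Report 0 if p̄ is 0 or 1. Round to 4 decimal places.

0.0780

t=0: k=[76 0 0 0]
t=1: x=[73.2051 2.6171 0.0000 0.0000] k=[71 1 0 0]
t=2: x=[68.1981 3.3605 0.0356 0.0000] k=[65 1 0 0]
t=3: x=[62.1898 3.1537 0.0356 0.0000] k=[61 3 0 0]
t=4: x=[58.2826 4.8480 0.1068 0.0000] k=[56 5 3 0]
t=5: x=[53.4092 6.6126 3.0126 0.1102] k=[49 9 5 0]
t=6: x=[46.6819 10.1115 5.0424 0.1837] k=[44 6 7 0]
t=7: x=[41.7073 7.2537 6.8222 0.2572] k=[42 3 6 0]
t=8: x=[39.6636 4.3997 5.7727 0.2205] k=[40 3 2 4]
t=9: x=[37.7305 4.1928 2.1392 4.1159] k=[37 4 5 2]
t=10: x=[34.8752 5.1092 4.9359 2.2072] k=[32 3 7 0]
t=11: x=[30.0483 4.0893 6.7157 0.2572] k=[28 2 9 0]
t=12: x=[26.2025 3.1045 8.5651 0.3307] k=[28 6 9 0]
t=13: x=[26.3404 6.7704 8.7069 0.3307] k=[24 4 11 0]
t=14: x=[22.4796 4.8677 10.5192 0.4041] k=[19 8 13 0]
t=15: x=[17.9035 8.4329 12.5425 0.4776] k=[18 10 10 0]
t=16: x=[17.0326 10.1312 9.7904 0.3674] k=[16 14 9 1]
t=17: x=[15.2938 13.7048 9.0259 1.3429] k=[12 15 8 1]
t=18: x=[11.5921 14.4519 8.1193 1.3062] k=[11 10 4 2]
t=19: x=[10.4924 9.6818 4.2053 2.1705] k=[14 8 4 0]
t=20: x=[13.2204 7.9493 4.0632 0.1470] k=[10 11 8 0]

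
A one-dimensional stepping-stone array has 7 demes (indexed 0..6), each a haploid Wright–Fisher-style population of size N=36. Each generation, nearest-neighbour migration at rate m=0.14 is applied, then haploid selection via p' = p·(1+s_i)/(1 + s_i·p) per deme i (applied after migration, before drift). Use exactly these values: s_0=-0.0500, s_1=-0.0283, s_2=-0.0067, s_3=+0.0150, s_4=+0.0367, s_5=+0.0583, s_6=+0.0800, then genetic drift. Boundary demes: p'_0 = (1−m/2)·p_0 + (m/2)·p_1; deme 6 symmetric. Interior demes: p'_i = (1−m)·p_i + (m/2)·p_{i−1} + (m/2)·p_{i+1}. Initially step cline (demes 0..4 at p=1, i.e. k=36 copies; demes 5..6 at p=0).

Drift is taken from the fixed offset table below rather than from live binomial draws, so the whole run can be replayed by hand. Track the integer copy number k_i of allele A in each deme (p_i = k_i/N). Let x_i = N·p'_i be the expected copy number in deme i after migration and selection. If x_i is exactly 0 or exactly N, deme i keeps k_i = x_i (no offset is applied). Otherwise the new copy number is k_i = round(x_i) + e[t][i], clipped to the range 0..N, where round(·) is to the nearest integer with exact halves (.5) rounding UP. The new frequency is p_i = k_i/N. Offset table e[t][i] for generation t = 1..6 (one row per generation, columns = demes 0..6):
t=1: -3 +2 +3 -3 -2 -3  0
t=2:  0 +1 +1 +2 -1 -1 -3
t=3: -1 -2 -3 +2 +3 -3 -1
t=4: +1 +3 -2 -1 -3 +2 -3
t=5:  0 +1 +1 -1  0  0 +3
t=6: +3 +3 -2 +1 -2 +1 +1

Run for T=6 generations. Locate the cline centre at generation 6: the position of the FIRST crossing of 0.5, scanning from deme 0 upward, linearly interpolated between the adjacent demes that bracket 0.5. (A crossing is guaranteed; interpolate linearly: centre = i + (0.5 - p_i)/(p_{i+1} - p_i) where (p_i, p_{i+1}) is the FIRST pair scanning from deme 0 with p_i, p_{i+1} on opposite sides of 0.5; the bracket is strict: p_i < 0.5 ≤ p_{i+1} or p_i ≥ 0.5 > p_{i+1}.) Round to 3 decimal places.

t=0: k=[36 36 36 36 36 0 0]
t=1: x=[36.0000 36.0000 36.0000 36.0000 33.5632 2.6561 0.0000] k=[36 36 36 36 32 0 0]
t=2: x=[36.0000 36.0000 36.0000 35.7241 30.2171 2.3620 0.0000] k=[36 36 36 36 29 1 0]
t=3: x=[36.0000 36.0000 36.0000 35.5171 27.7612 3.0442 0.0756] k=[36 36 36 36 31 0 0]
t=4: x=[36.0000 36.0000 36.0000 35.6551 29.3770 2.2885 0.0000] k=[36 36 36 35 26 4 0]
t=5: x=[36.0000 36.0000 35.9295 34.4621 25.3621 5.5196 0.3022] k=[36 36 36 33 25 6 3]
t=6: x=[36.0000 36.0000 35.7886 32.6950 24.5137 7.4492 3.4422] k=[36 36 34 34 23 8 4]

4.333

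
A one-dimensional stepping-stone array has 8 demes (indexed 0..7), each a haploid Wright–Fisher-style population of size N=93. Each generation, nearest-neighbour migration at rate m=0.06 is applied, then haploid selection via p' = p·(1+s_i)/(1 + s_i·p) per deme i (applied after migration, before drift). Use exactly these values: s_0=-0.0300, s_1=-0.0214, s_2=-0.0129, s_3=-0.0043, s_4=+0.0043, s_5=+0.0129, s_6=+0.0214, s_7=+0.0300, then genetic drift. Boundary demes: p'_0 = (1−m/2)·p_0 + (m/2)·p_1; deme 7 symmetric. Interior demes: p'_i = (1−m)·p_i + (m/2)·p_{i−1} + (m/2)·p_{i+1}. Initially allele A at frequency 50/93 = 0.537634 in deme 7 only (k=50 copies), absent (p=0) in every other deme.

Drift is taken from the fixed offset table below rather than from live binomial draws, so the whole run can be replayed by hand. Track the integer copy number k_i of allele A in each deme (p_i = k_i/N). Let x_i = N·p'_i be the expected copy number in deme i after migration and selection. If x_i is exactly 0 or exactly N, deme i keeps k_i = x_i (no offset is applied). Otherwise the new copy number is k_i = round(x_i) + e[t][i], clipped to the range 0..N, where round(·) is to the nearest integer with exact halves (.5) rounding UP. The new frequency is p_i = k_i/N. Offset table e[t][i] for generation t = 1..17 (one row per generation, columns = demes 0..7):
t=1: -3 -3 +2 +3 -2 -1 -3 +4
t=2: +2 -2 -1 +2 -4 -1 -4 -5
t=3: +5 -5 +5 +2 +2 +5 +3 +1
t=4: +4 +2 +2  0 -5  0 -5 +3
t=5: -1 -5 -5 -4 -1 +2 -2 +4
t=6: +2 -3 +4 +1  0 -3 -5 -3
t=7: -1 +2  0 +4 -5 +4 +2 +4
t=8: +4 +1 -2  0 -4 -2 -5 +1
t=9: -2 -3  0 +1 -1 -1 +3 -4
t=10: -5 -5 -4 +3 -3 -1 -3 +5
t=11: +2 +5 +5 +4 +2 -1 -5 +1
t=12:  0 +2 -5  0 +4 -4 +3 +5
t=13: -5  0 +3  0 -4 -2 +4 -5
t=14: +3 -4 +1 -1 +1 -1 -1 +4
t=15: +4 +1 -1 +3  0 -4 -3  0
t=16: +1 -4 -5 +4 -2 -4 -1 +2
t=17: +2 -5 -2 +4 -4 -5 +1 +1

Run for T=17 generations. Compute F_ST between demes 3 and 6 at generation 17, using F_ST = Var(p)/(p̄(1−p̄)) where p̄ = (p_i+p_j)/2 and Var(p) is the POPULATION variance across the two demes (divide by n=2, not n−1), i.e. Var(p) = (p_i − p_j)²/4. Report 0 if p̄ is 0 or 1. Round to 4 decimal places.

0.0568

t=0: k=[0 0 0 0 0 0 0 50]
t=1: x=[0.0000 0.0000 0.0000 0.0000 0.0000 0.0000 1.5316 49.1855] k=[0 0 0 0 0 0 0 53]
t=2: x=[0.0000 0.0000 0.0000 0.0000 0.0000 0.0000 1.6234 52.0885] k=[0 0 0 0 0 0 0 47]
t=3: x=[0.0000 0.0000 0.0000 0.0000 0.0000 0.0000 1.4397 46.2771] k=[0 0 0 0 0 0 4 47]
t=4: x=[0.0000 0.0000 0.0000 0.0000 0.0000 0.1215 5.2744 46.3972] k=[0 0 0 0 0 0 0 49]
t=5: x=[0.0000 0.0000 0.0000 0.0000 0.0000 0.0000 1.5010 48.2166] k=[0 0 0 0 0 0 0 52]
t=6: x=[0.0000 0.0000 0.0000 0.0000 0.0000 0.0000 1.5928 51.1214] k=[0 0 0 0 0 0 0 48]
t=7: x=[0.0000 0.0000 0.0000 0.0000 0.0000 0.0000 1.4703 47.2472] k=[0 0 0 0 0 0 3 51]
t=8: x=[0.0000 0.0000 0.0000 0.0000 0.0000 0.0912 4.4386 50.2436] k=[0 0 0 0 0 0 0 51]
t=9: x=[0.0000 0.0000 0.0000 0.0000 0.0000 0.0000 1.5622 50.1537] k=[0 0 0 0 0 0 5 46]
t=10: x=[0.0000 0.0000 0.0000 0.0000 0.0000 0.1519 6.2014 45.4566] k=[0 0 0 0 0 0 3 50]
t=11: x=[0.0000 0.0000 0.0000 0.0000 0.0000 0.0912 4.4081 49.2753] k=[0 0 0 0 0 0 0 50]
t=12: x=[0.0000 0.0000 0.0000 0.0000 0.0000 0.0000 1.5316 49.1855] k=[0 0 0 0 0 0 5 54]
t=13: x=[0.0000 0.0000 0.0000 0.0000 0.0000 0.1519 6.4459 53.2043] k=[0 0 0 0 0 0 10 48]
t=14: x=[0.0000 0.0000 0.0000 0.0000 0.0000 0.3039 11.0444 47.5471] k=[0 0 0 0 0 0 10 52]
t=15: x=[0.0000 0.0000 0.0000 0.0000 0.0000 0.3039 11.1664 51.4206] k=[0 0 0 0 0 0 8 51]
t=16: x=[0.0000 0.0000 0.0000 0.0000 0.0000 0.2431 9.2245 50.3932] k=[0 0 0 0 0 0 8 52]
t=17: x=[0.0000 0.0000 0.0000 0.0000 0.0000 0.2431 9.2550 51.3607] k=[0 0 0 0 0 0 10 52]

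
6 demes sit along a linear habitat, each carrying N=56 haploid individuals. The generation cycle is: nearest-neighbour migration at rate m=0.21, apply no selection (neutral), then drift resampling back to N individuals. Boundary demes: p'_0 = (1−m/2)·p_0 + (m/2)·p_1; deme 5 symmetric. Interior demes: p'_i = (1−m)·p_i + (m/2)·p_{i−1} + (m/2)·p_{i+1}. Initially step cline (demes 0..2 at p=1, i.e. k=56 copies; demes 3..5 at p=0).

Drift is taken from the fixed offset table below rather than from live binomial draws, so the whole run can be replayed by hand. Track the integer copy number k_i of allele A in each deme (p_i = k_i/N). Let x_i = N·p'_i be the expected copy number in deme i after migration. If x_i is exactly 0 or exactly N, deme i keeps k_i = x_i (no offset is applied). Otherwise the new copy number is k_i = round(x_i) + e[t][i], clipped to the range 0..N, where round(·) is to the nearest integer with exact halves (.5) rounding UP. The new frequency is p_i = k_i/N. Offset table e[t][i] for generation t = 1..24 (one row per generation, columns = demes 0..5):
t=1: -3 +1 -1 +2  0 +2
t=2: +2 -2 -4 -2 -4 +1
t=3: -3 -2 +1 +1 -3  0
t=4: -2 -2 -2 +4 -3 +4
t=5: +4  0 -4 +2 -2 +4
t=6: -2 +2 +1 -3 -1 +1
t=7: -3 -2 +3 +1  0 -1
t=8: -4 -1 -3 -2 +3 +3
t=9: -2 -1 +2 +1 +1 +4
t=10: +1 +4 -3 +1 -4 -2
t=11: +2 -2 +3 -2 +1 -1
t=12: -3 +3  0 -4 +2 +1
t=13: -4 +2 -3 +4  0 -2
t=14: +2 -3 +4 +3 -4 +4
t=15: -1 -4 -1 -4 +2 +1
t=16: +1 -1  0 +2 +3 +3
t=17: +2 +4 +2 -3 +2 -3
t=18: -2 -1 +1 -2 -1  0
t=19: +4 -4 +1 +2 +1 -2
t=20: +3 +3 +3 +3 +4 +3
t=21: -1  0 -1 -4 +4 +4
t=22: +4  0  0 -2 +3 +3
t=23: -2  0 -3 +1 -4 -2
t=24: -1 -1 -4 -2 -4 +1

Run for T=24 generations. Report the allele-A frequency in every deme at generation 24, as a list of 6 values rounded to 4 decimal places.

[0.7143, 0.6250, 0.4286, 0.3750, 0.3036, 0.3750]

t=0: k=[56 56 56 0 0 0]
t=1: x=[56.0000 56.0000 50.1200 5.8800 0.0000 0.0000] k=[56 56 49 8 0 0]
t=2: x=[56.0000 55.2650 45.4300 11.4650 0.8400 0.0000] k=[56 53 41 9 0 0]
t=3: x=[55.6850 52.0550 38.9000 11.4150 0.9450 0.0000] k=[53 50 40 12 0 0]
t=4: x=[52.6850 49.2650 38.1100 13.6800 1.2600 0.0000] k=[51 47 36 18 0 0]
t=5: x=[50.5800 46.2650 35.2650 18.0000 1.8900 0.0000] k=[55 46 31 20 0 0]
t=6: x=[54.0550 45.3700 31.4200 19.0550 2.1000 0.0000] k=[52 47 32 16 1 0]
t=7: x=[51.4750 45.9500 31.8950 16.1050 2.4700 0.1050] k=[48 44 35 17 2 0]
t=8: x=[47.5800 43.4750 34.0550 17.3150 3.3650 0.2100] k=[44 42 31 15 6 3]
t=9: x=[43.7900 41.0550 30.4750 15.7350 6.6300 3.3150] k=[42 40 32 17 8 7]
t=10: x=[41.7900 39.3700 31.2650 17.6300 8.8400 7.1050] k=[43 43 28 19 5 5]
t=11: x=[43.0000 41.4250 28.6300 18.4750 6.4700 5.0000] k=[45 39 32 16 7 4]
t=12: x=[44.3700 38.8950 31.0550 16.7350 7.6300 4.3150] k=[41 42 31 13 10 5]
t=13: x=[41.1050 40.7400 30.2650 14.5750 9.7900 5.5250] k=[37 43 27 19 10 4]
t=14: x=[37.6300 40.6900 27.8400 18.8950 10.3150 4.6300] k=[40 38 32 22 6 9]
t=15: x=[39.7900 37.5800 31.5800 21.3700 7.9950 8.6850] k=[39 34 31 17 10 10]
t=16: x=[38.4750 34.2100 29.8450 17.7350 10.7350 10.0000] k=[39 33 30 20 14 13]
t=17: x=[38.3700 33.3150 29.2650 20.4200 14.5250 13.1050] k=[40 37 31 17 17 10]
t=18: x=[39.6850 36.6850 30.1600 18.4700 16.2650 10.7350] k=[38 36 31 16 15 11]
t=19: x=[37.7900 35.6850 29.9500 17.4700 14.6850 11.4200] k=[42 32 31 19 16 9]
t=20: x=[40.9500 32.9450 29.8450 19.9450 15.5800 9.7350] k=[44 36 33 23 20 13]
t=21: x=[43.1600 36.5250 32.2650 23.7350 19.5800 13.7350] k=[42 37 31 20 24 18]
t=22: x=[41.4750 36.8950 30.4750 21.5750 22.9500 18.6300] k=[45 37 30 20 26 22]
t=23: x=[44.1600 37.1050 29.6850 21.6800 24.9500 22.4200] k=[42 37 27 23 21 20]
t=24: x=[41.4750 36.4750 27.6300 23.2100 21.1050 20.1050] k=[40 35 24 21 17 21]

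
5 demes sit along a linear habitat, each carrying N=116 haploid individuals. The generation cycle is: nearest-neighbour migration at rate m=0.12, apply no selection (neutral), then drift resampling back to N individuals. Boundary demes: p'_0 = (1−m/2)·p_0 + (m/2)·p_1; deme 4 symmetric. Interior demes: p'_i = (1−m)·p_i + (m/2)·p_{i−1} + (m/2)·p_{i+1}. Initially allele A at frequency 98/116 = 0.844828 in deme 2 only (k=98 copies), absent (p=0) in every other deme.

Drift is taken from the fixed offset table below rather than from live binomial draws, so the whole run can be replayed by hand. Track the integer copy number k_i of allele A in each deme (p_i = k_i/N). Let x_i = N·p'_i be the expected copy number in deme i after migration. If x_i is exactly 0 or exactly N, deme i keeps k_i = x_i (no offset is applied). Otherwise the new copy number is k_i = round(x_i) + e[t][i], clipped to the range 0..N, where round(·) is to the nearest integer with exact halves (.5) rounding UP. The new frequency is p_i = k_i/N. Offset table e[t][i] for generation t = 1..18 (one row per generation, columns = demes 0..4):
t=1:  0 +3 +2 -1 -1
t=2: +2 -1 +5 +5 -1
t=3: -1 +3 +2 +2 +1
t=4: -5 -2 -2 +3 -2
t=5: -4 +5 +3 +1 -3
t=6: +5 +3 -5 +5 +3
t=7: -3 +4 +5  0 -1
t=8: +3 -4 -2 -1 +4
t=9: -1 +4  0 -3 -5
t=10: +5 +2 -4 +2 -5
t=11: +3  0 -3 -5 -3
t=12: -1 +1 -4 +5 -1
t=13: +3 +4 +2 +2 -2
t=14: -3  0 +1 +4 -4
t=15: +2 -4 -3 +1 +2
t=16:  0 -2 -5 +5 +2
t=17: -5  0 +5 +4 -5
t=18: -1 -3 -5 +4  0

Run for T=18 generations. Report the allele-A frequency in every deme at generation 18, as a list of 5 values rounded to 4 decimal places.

t=0: k=[0 0 98 0 0]
t=1: x=[0.0000 5.8800 86.2400 5.8800 0.0000] k=[0 9 88 5 0]
t=2: x=[0.5400 13.2000 78.2800 9.6800 0.3000] k=[3 12 83 15 0]
t=3: x=[3.5400 15.7200 74.6600 18.1800 0.9000] k=[3 19 77 20 2]
t=4: x=[3.9600 21.5200 70.1000 22.3400 3.0800] k=[0 20 68 25 1]
t=5: x=[1.2000 21.6800 62.5400 26.1400 2.4400] k=[0 27 66 27 0]
t=6: x=[1.6200 27.7200 61.3200 27.7200 1.6200] k=[7 31 56 33 5]
t=7: x=[8.4400 31.0600 53.1200 32.7000 6.6800] k=[5 35 58 33 6]
t=8: x=[6.8000 34.5800 55.1200 32.8800 7.6200] k=[10 31 53 32 12]
t=9: x=[11.2600 31.0600 50.4200 32.0600 13.2000] k=[10 35 50 29 8]
t=10: x=[11.5000 34.4000 47.8400 29.0000 9.2600] k=[17 36 44 31 4]
t=11: x=[18.1400 35.3400 42.7400 30.1600 5.6200] k=[21 35 40 25 3]
t=12: x=[21.8400 34.4600 38.8000 24.5800 4.3200] k=[21 35 35 30 3]
t=13: x=[21.8400 34.1600 34.7000 28.6800 4.6200] k=[25 38 37 31 3]
t=14: x=[25.7800 37.1600 36.7000 29.6800 4.6800] k=[23 37 38 34 1]
t=15: x=[23.8400 36.2200 37.7000 32.2600 2.9800] k=[26 32 35 33 5]
t=16: x=[26.3600 31.8200 34.7000 31.4400 6.6800] k=[26 30 30 36 9]
t=17: x=[26.2400 29.7600 30.3600 34.0200 10.6200] k=[21 30 35 38 6]
t=18: x=[21.5400 29.7600 34.8800 35.9000 7.9200] k=[21 27 30 40 8]

[0.1810, 0.2328, 0.2586, 0.3448, 0.0690]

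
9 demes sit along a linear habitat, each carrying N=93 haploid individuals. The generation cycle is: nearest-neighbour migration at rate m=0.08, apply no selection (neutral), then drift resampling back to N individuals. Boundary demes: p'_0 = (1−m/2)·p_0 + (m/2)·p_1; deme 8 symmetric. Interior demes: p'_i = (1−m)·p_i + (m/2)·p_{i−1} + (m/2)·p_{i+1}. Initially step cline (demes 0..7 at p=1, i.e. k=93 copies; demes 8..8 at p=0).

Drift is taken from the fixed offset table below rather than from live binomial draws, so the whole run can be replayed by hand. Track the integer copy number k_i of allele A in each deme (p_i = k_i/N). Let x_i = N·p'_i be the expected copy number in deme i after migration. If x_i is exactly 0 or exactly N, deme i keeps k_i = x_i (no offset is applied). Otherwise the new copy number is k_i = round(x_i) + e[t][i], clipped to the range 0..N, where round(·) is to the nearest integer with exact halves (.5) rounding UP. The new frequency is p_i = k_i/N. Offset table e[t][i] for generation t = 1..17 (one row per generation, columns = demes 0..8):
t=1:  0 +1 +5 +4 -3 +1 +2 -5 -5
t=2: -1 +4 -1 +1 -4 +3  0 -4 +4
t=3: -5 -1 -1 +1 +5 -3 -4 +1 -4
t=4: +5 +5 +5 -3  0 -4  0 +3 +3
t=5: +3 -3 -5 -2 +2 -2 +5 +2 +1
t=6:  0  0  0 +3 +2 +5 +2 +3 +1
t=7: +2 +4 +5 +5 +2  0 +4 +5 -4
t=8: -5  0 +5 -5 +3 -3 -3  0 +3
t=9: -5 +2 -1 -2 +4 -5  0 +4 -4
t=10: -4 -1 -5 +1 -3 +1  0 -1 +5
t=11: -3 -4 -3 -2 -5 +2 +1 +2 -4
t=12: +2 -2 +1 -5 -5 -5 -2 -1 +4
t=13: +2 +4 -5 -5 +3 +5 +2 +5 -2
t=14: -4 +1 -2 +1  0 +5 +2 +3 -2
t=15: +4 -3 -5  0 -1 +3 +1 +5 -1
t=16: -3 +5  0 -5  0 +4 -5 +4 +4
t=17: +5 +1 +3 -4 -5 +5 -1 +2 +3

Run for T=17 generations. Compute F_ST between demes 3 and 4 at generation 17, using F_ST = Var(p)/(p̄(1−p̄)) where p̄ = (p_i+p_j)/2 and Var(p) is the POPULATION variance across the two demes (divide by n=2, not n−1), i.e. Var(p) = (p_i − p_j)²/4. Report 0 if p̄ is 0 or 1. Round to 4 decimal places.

0.0030

t=0: k=[93 93 93 93 93 93 93 93 0]
t=1: x=[93.0000 93.0000 93.0000 93.0000 93.0000 93.0000 93.0000 89.2800 3.7200] k=[93 93 93 93 93 93 93 84 0]
t=2: x=[93.0000 93.0000 93.0000 93.0000 93.0000 93.0000 92.6400 81.0000 3.3600] k=[93 93 93 93 93 93 93 77 7]
t=3: x=[93.0000 93.0000 93.0000 93.0000 93.0000 93.0000 92.3600 74.8400 9.8000] k=[93 93 93 93 93 93 88 76 6]
t=4: x=[93.0000 93.0000 93.0000 93.0000 93.0000 92.8000 87.7200 73.6800 8.8000] k=[93 93 93 93 93 89 88 77 12]
t=5: x=[93.0000 93.0000 93.0000 93.0000 92.8400 89.1200 87.6000 74.8400 14.6000] k=[93 93 93 93 93 87 93 77 16]
t=6: x=[93.0000 93.0000 93.0000 93.0000 92.7600 87.4800 92.1200 75.2000 18.4400] k=[93 93 93 93 93 92 93 78 19]
t=7: x=[93.0000 93.0000 93.0000 93.0000 92.9600 92.0800 92.3600 76.2400 21.3600] k=[93 93 93 93 93 92 93 81 17]
t=8: x=[93.0000 93.0000 93.0000 93.0000 92.9600 92.0800 92.4800 78.9200 19.5600] k=[93 93 93 93 93 89 89 79 23]
t=9: x=[93.0000 93.0000 93.0000 93.0000 92.8400 89.1600 88.6000 77.1600 25.2400] k=[93 93 93 93 93 84 89 81 21]
t=10: x=[93.0000 93.0000 93.0000 93.0000 92.6400 84.5600 88.4800 78.9200 23.4000] k=[93 93 93 93 90 86 88 78 28]
t=11: x=[93.0000 93.0000 93.0000 92.8800 89.9600 86.2400 87.5200 76.4000 30.0000] k=[93 93 93 91 85 88 89 78 26]
t=12: x=[93.0000 93.0000 92.9200 90.8400 85.3600 87.9200 88.5200 76.3600 28.0800] k=[93 93 93 86 80 83 87 75 32]
t=13: x=[93.0000 93.0000 92.7200 86.0400 80.3600 83.0400 86.3600 73.7600 33.7200] k=[93 93 88 81 83 88 88 79 32]
t=14: x=[93.0000 92.8000 87.9200 81.3600 83.1200 87.8000 87.6400 77.4800 33.8800] k=[93 93 86 82 83 93 90 80 32]
t=15: x=[93.0000 92.7200 86.1200 82.2000 83.3600 92.4800 89.7200 78.4800 33.9200] k=[93 90 81 82 82 93 91 83 33]
t=16: x=[92.8800 89.7600 81.4000 81.9600 82.4400 92.4800 90.7600 81.3200 35.0000] k=[90 93 81 77 82 93 86 85 39]
t=17: x=[90.1200 92.4000 81.3200 77.3600 82.2400 92.2800 86.2400 83.2000 40.8400] k=[93 93 84 73 77 93 85 85 44]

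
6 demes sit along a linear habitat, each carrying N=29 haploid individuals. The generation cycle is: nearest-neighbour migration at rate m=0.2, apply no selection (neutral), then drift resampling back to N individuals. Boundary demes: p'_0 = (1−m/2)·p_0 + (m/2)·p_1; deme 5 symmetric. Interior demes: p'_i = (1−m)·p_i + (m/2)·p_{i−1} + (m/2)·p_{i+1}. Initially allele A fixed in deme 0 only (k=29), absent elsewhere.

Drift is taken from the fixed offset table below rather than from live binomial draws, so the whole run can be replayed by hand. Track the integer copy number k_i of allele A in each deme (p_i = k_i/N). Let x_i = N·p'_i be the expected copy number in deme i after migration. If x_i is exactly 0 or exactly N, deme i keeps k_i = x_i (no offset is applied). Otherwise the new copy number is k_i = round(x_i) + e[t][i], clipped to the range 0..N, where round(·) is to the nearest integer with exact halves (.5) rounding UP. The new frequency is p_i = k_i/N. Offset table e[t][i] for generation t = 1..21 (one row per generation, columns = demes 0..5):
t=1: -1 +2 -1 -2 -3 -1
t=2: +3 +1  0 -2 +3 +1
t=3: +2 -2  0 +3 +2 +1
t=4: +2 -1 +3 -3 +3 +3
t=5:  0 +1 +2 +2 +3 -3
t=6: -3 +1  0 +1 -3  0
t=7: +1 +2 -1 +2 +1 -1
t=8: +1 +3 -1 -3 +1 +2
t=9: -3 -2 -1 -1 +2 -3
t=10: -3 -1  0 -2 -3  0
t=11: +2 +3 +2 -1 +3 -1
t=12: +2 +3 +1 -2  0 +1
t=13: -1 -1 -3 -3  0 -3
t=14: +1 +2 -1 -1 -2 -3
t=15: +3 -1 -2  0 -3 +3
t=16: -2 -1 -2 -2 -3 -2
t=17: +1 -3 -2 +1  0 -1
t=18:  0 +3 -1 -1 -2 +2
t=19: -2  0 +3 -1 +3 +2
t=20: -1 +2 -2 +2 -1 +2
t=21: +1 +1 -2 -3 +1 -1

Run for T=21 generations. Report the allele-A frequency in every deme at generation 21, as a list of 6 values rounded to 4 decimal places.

[0.5517, 0.5172, 0.1379, 0.0000, 0.0345, 0.0000]

t=0: k=[29 0 0 0 0 0]
t=1: x=[26.1000 2.9000 0.0000 0.0000 0.0000 0.0000] k=[25 5 0 0 0 0]
t=2: x=[23.0000 6.5000 0.5000 0.0000 0.0000 0.0000] k=[26 8 1 0 0 0]
t=3: x=[24.2000 9.1000 1.6000 0.1000 0.0000 0.0000] k=[26 7 2 3 0 0]
t=4: x=[24.1000 8.4000 2.6000 2.6000 0.3000 0.0000] k=[26 7 6 0 3 0]
t=5: x=[24.1000 8.8000 5.5000 0.9000 2.4000 0.3000] k=[24 10 8 3 5 0]
t=6: x=[22.6000 11.2000 7.7000 3.7000 4.3000 0.5000] k=[20 12 8 5 1 1]
t=7: x=[19.2000 12.4000 8.1000 4.9000 1.4000 1.0000] k=[20 14 7 7 2 0]
t=8: x=[19.4000 13.9000 7.7000 6.5000 2.3000 0.2000] k=[20 17 7 4 3 2]
t=9: x=[19.7000 16.3000 7.7000 4.2000 3.0000 2.1000] k=[17 14 7 3 5 0]
t=10: x=[16.7000 13.6000 7.3000 3.6000 4.3000 0.5000] k=[14 13 7 2 1 1]
t=11: x=[13.9000 12.5000 7.1000 2.4000 1.1000 1.0000] k=[16 16 9 1 4 0]
t=12: x=[16.0000 15.3000 8.9000 2.1000 3.3000 0.4000] k=[18 18 10 0 3 1]
t=13: x=[18.0000 17.2000 9.8000 1.3000 2.5000 1.2000] k=[17 16 7 0 3 0]
t=14: x=[16.9000 15.2000 7.2000 1.0000 2.4000 0.3000] k=[18 17 6 0 0 0]
t=15: x=[17.9000 16.0000 6.5000 0.6000 0.0000 0.0000] k=[21 15 5 1 0 0]
t=16: x=[20.4000 14.6000 5.6000 1.3000 0.1000 0.0000] k=[18 14 4 0 0 0]
t=17: x=[17.6000 13.4000 4.6000 0.4000 0.0000 0.0000] k=[19 10 3 1 0 0]
t=18: x=[18.1000 10.2000 3.5000 1.1000 0.1000 0.0000] k=[18 13 3 0 0 0]
t=19: x=[17.5000 12.5000 3.7000 0.3000 0.0000 0.0000] k=[16 13 7 0 0 0]
t=20: x=[15.7000 12.7000 6.9000 0.7000 0.0000 0.0000] k=[15 15 5 3 0 0]
t=21: x=[15.0000 14.0000 5.8000 2.9000 0.3000 0.0000] k=[16 15 4 0 1 0]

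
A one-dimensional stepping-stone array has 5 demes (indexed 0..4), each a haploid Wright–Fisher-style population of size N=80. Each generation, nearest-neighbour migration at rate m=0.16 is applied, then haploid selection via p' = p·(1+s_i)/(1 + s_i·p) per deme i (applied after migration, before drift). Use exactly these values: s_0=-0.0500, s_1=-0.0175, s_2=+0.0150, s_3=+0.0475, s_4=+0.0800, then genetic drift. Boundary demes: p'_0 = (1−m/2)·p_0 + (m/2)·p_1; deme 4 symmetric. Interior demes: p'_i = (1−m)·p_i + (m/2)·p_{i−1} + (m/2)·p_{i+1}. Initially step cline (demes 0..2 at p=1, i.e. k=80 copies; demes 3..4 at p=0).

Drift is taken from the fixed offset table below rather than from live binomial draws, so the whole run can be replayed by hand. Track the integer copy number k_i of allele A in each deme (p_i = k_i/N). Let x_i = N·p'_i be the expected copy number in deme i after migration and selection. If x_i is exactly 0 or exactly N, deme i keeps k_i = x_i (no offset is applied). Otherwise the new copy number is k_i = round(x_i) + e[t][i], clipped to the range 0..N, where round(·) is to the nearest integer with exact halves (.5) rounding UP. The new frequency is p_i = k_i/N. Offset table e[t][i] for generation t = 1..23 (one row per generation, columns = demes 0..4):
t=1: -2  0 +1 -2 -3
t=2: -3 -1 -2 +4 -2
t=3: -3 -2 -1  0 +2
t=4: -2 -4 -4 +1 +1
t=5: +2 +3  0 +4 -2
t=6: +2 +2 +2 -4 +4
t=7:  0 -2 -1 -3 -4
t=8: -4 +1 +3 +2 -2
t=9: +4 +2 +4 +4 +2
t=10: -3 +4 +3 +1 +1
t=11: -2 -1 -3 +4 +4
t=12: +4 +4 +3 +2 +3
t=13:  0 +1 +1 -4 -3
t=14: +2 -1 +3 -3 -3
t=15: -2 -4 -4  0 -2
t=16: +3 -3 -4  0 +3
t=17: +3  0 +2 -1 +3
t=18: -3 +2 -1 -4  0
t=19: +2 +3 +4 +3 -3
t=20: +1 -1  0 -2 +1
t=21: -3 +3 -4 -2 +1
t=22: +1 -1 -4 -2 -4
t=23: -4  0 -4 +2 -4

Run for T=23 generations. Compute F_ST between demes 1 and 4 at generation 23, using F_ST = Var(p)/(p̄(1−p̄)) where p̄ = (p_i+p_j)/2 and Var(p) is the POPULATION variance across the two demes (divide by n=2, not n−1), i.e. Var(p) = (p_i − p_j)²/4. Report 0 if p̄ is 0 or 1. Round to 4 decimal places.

t=0: k=[80 80 80 0 0]
t=1: x=[80.0000 80.0000 73.6871 6.6786 0.0000] k=[80 80 75 5 0]
t=2: x=[80.0000 79.5929 69.9318 10.6202 0.4318] k=[80 79 68 15 0]
t=3: x=[79.9158 78.1687 64.8239 18.6966 1.2944] k=[77 76 64 19 3]
t=4: x=[76.7645 75.0385 61.5720 22.0535 4.6027] k=[75 71 58 23 6]
t=5: x=[74.4195 70.1282 56.4879 25.2347 7.8907] k=[76 73 56 29 6]
t=6: x=[75.5493 71.7503 55.4541 30.1872 8.4013] k=[78 74 57 26 12]
t=7: x=[77.5616 72.8458 56.1301 28.2015 13.9861] k=[78 71 55 25 10]
t=8: x=[77.3098 70.1282 54.1412 27.0241 11.9620] k=[73 71 57 29 10]
t=9: x=[72.4985 69.8850 56.1301 30.5919 12.2999] k=[76 72 60 35 14]
t=10: x=[75.4655 71.2230 59.1901 36.2377 16.6730] k=[72 75 62 37 18]
t=11: x=[71.8731 73.6171 61.2545 38.4056 20.6780] k=[70 73 58 42 25]
t=12: x=[69.7919 71.4258 58.1572 42.8448 27.7376] k=[74 75 61 45 31]
t=13: x=[73.7926 73.6983 61.0561 46.0698 33.6100] k=[74 75 62 42 31]
t=14: x=[73.7926 73.7795 61.6514 43.6422 33.3667] k=[76 73 65 41 30]
t=15: x=[75.5493 72.4806 63.9122 42.9645 32.3514] k=[74 68 60 43 30]
t=16: x=[73.2079 67.6568 59.5078 44.2398 32.5140] k=[76 65 56 44 36]
t=17: x=[74.8796 64.9454 56.0108 45.2348 38.1726] k=[78 65 58 44 41]
t=18: x=[76.8064 65.2690 57.6804 45.7916 42.7752] k=[74 67 57 42 43]
t=19: x=[73.1244 66.5638 56.8457 44.2000 44.4460] k=[75 70 61 47 41]
t=20: x=[74.3359 69.5203 60.8180 48.5302 43.0142] k=[75 69 61 47 44]
t=21: x=[74.2523 68.6694 60.7386 48.7679 45.7550] k=[71 72 57 47 47]
t=22: x=[70.6653 70.5742 57.6406 48.6887 48.4814] k=[72 70 54 47 44]
t=23: x=[71.4564 68.7099 54.9767 48.2131 45.7550] k=[67 69 51 50 42]

0.1340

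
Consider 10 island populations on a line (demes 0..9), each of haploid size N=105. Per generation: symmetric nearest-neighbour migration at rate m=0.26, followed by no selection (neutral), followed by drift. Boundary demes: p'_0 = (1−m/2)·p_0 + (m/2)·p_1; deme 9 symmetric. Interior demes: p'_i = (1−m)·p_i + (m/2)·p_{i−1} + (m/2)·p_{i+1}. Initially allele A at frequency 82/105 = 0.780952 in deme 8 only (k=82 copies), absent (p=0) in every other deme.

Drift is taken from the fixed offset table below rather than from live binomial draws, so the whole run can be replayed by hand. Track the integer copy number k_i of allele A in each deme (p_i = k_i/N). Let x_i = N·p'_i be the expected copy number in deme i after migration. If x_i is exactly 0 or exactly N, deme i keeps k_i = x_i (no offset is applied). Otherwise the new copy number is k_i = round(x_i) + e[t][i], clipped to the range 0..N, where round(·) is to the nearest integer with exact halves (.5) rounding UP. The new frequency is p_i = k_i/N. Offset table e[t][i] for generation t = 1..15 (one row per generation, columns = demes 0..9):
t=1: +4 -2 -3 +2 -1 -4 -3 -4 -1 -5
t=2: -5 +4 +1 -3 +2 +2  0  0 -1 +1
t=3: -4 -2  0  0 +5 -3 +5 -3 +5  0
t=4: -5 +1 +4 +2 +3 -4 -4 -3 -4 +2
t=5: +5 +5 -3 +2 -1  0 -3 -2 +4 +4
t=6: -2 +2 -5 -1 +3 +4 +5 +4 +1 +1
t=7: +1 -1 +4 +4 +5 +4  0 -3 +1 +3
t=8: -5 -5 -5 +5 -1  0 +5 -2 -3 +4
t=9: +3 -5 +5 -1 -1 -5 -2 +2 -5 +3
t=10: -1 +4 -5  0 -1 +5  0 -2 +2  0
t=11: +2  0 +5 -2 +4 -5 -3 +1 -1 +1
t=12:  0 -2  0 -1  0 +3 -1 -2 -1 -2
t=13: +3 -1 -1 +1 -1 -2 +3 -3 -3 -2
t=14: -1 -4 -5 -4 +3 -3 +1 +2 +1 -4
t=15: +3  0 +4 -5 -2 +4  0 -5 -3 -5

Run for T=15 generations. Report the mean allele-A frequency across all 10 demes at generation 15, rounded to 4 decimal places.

0.0724

t=0: k=[0 0 0 0 0 0 0 0 82 0]
t=1: x=[0.0000 0.0000 0.0000 0.0000 0.0000 0.0000 0.0000 10.6600 60.6800 10.6600] k=[0 0 0 0 0 0 0 7 60 6]
t=2: x=[0.0000 0.0000 0.0000 0.0000 0.0000 0.0000 0.9100 12.9800 46.0900 13.0200] k=[0 0 0 0 0 0 1 13 45 14]
t=3: x=[0.0000 0.0000 0.0000 0.0000 0.0000 0.1300 2.4300 15.6000 36.8100 18.0300] k=[0 0 0 0 0 0 7 13 42 18]
t=4: x=[0.0000 0.0000 0.0000 0.0000 0.0000 0.9100 6.8700 15.9900 35.1100 21.1200] k=[0 0 0 0 0 0 3 13 31 23]
t=5: x=[0.0000 0.0000 0.0000 0.0000 0.0000 0.3900 3.9100 14.0400 27.6200 24.0400] k=[0 0 0 0 0 0 1 12 32 28]
t=6: x=[0.0000 0.0000 0.0000 0.0000 0.0000 0.1300 2.3000 13.1700 28.8800 28.5200] k=[0 0 0 0 0 4 7 17 30 30]
t=7: x=[0.0000 0.0000 0.0000 0.0000 0.5200 3.8700 7.9100 17.3900 28.3100 30.0000] k=[0 0 0 0 6 8 8 14 29 33]
t=8: x=[0.0000 0.0000 0.0000 0.7800 5.4800 7.7400 8.7800 15.1700 27.5700 32.4800] k=[0 0 0 6 4 8 14 13 25 36]
t=9: x=[0.0000 0.0000 0.7800 4.9600 4.7800 8.2600 13.0900 14.6900 24.8700 34.5700] k=[0 0 6 4 4 3 11 17 20 38]
t=10: x=[0.0000 0.7800 4.9600 4.2600 3.8700 4.1700 10.7400 16.6100 21.9500 35.6600] k=[0 5 0 4 3 9 11 15 24 36]
t=11: x=[0.6500 3.7000 1.1700 3.3500 3.9100 8.4800 11.2600 15.6500 24.3900 34.4400] k=[3 4 6 1 8 3 8 17 23 35]
t=12: x=[3.1300 4.1300 5.0900 2.5600 6.4400 4.3000 8.5200 16.6100 23.7800 33.4400] k=[3 2 5 2 6 7 8 15 23 31]
t=13: x=[2.8700 2.5200 4.2200 2.9100 5.6100 7.0000 8.7800 15.1300 23.0000 29.9600] k=[6 2 3 4 5 5 12 12 20 28]
t=14: x=[5.4800 2.6500 3.0000 4.0000 4.8700 5.9100 11.0900 13.0400 20.0000 26.9600] k=[4 0 0 0 8 3 12 15 21 23]
t=15: x=[3.4800 0.5200 0.0000 1.0400 6.3100 4.8200 11.2200 15.3900 20.4800 22.7400] k=[6 1 0 0 4 9 11 10 17 18]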